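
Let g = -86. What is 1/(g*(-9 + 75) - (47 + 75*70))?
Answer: -1/10973 ≈ -9.1133e-5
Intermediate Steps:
1/(g*(-9 + 75) - (47 + 75*70)) = 1/(-86*(-9 + 75) - (47 + 75*70)) = 1/(-86*66 - (47 + 5250)) = 1/(-5676 - 1*5297) = 1/(-5676 - 5297) = 1/(-10973) = -1/10973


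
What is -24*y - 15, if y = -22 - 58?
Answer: 1905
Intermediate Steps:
y = -80
-24*y - 15 = -24*(-80) - 15 = 1920 - 15 = 1905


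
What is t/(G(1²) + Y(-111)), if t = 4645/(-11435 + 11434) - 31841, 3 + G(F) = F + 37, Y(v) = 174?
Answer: -36486/209 ≈ -174.57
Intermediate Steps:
G(F) = 34 + F (G(F) = -3 + (F + 37) = -3 + (37 + F) = 34 + F)
t = -36486 (t = 4645/(-1) - 31841 = 4645*(-1) - 31841 = -4645 - 31841 = -36486)
t/(G(1²) + Y(-111)) = -36486/((34 + 1²) + 174) = -36486/((34 + 1) + 174) = -36486/(35 + 174) = -36486/209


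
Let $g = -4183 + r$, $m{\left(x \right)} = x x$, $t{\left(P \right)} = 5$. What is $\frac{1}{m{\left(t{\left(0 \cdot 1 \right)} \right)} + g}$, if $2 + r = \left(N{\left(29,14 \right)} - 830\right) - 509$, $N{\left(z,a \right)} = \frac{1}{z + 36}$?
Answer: $- \frac{65}{357434} \approx -0.00018185$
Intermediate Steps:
$N{\left(z,a \right)} = \frac{1}{36 + z}$
$m{\left(x \right)} = x^{2}$
$r = - \frac{87164}{65}$ ($r = -2 - \left(1339 - \frac{1}{36 + 29}\right) = -2 - \left(1339 - \frac{1}{65}\right) = -2 + \left(\left(\frac{1}{65} - 830\right) - 509\right) = -2 - \frac{87034}{65} = - \frac{87164}{65} \approx -1341.0$)
$g = - \frac{359059}{65}$ ($g = -4183 - \frac{87164}{65} = - \frac{359059}{65} \approx -5524.0$)
$\frac{1}{m{\left(t{\left(0 \cdot 1 \right)} \right)} + g} = \frac{1}{5^{2} - \frac{359059}{65}} = \frac{1}{25 - \frac{359059}{65}} = \frac{1}{- \frac{357434}{65}} = - \frac{65}{357434}$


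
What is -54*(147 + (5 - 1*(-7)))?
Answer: -8586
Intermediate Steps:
-54*(147 + (5 - 1*(-7))) = -54*(147 + (5 + 7)) = -54*(147 + 12) = -54*159 = -8586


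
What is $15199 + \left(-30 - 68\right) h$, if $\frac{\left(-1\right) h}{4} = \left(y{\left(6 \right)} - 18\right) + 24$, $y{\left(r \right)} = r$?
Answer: $19903$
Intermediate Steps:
$h = -48$ ($h = - 4 \left(\left(6 - 18\right) + 24\right) = - 4 \left(-12 + 24\right) = \left(-4\right) 12 = -48$)
$15199 + \left(-30 - 68\right) h = 15199 + \left(-30 - 68\right) \left(-48\right) = 15199 - -4704 = 15199 + 4704 = 19903$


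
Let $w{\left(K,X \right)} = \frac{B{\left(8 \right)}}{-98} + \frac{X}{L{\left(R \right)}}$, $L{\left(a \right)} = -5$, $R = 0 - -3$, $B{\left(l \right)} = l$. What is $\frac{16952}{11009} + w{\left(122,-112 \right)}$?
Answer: $\frac{64350452}{2697205} \approx 23.858$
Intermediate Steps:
$R = 3$ ($R = 0 + 3 = 3$)
$w{\left(K,X \right)} = - \frac{4}{49} - \frac{X}{5}$ ($w{\left(K,X \right)} = \frac{8}{-98} + \frac{X}{-5} = 8 \left(- \frac{1}{98}\right) + X \left(- \frac{1}{5}\right) = - \frac{4}{49} - \frac{X}{5}$)
$\frac{16952}{11009} + w{\left(122,-112 \right)} = \frac{16952}{11009} - - \frac{5468}{245} = 16952 \cdot \frac{1}{11009} + \left(- \frac{4}{49} + \frac{112}{5}\right) = \frac{16952}{11009} + \frac{5468}{245} = \frac{64350452}{2697205}$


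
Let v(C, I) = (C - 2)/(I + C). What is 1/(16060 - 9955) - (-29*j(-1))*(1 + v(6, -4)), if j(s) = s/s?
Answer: 531136/6105 ≈ 87.000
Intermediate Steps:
v(C, I) = (-2 + C)/(C + I)
j(s) = 1
1/(16060 - 9955) - (-29*j(-1))*(1 + v(6, -4)) = 1/(16060 - 9955) - (-29*1)*(1 + (-2 + 6)/(6 - 4)) = 1/6105 - (-29)*(1 + 4/2) = 1/6105 - (-29)*(1 + (½)*4) = 1/6105 - (-29)*(1 + 2) = 1/6105 - (-29)*3 = 1/6105 - 1*(-87) = 1/6105 + 87 = 531136/6105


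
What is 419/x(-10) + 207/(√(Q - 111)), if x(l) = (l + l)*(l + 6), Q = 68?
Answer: 419/80 - 207*I*√43/43 ≈ 5.2375 - 31.567*I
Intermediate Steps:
x(l) = 2*l*(6 + l) (x(l) = (2*l)*(6 + l) = 2*l*(6 + l))
419/x(-10) + 207/(√(Q - 111)) = 419/((2*(-10)*(6 - 10))) + 207/(√(68 - 111)) = 419/((2*(-10)*(-4))) + 207/(√(-43)) = 419/80 + 207/((I*√43)) = 419*(1/80) + 207*(-I*√43/43) = 419/80 - 207*I*√43/43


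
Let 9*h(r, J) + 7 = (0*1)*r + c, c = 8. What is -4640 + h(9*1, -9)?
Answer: -41759/9 ≈ -4639.9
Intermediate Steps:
h(r, J) = ⅑ (h(r, J) = -7/9 + ((0*1)*r + 8)/9 = -7/9 + (0*r + 8)/9 = -7/9 + (0 + 8)/9 = -7/9 + (⅑)*8 = -7/9 + 8/9 = ⅑)
-4640 + h(9*1, -9) = -4640 + ⅑ = -41759/9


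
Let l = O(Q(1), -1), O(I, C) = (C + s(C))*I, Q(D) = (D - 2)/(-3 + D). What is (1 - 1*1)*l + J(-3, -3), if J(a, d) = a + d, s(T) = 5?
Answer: -6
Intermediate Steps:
Q(D) = (-2 + D)/(-3 + D)
O(I, C) = I*(5 + C) (O(I, C) = (C + 5)*I = (5 + C)*I = I*(5 + C))
l = 2 (l = ((-2 + 1)/(-3 + 1))*(5 - 1) = (-1/(-2))*4 = -1/2*(-1)*4 = (1/2)*4 = 2)
(1 - 1*1)*l + J(-3, -3) = (1 - 1*1)*2 + (-3 - 3) = (1 - 1)*2 - 6 = 0*2 - 6 = 0 - 6 = -6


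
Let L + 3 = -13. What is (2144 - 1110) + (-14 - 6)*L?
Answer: 1354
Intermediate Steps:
L = -16 (L = -3 - 13 = -16)
(2144 - 1110) + (-14 - 6)*L = (2144 - 1110) + (-14 - 6)*(-16) = 1034 - 20*(-16) = 1034 + 320 = 1354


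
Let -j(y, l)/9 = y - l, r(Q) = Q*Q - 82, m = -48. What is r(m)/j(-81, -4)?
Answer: 202/63 ≈ 3.2063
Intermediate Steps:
r(Q) = -82 + Q² (r(Q) = Q² - 82 = -82 + Q²)
j(y, l) = -9*y + 9*l (j(y, l) = -9*(y - l) = -9*y + 9*l)
r(m)/j(-81, -4) = (-82 + (-48)²)/(-9*(-81) + 9*(-4)) = (-82 + 2304)/(729 - 36) = 2222/693 = 2222*(1/693) = 202/63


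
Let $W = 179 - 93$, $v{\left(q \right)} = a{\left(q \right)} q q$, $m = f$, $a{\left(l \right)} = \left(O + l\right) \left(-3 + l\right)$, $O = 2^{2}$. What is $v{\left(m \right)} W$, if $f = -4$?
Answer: $0$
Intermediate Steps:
$O = 4$
$a{\left(l \right)} = \left(-3 + l\right) \left(4 + l\right)$ ($a{\left(l \right)} = \left(4 + l\right) \left(-3 + l\right) = \left(-3 + l\right) \left(4 + l\right)$)
$m = -4$
$v{\left(q \right)} = q^{2} \left(-12 + q + q^{2}\right)$ ($v{\left(q \right)} = \left(-12 + q + q^{2}\right) q q = q \left(-12 + q + q^{2}\right) q = q^{2} \left(-12 + q + q^{2}\right)$)
$W = 86$
$v{\left(m \right)} W = \left(-4\right)^{2} \left(-12 - 4 + \left(-4\right)^{2}\right) 86 = 16 \left(-12 - 4 + 16\right) 86 = 16 \cdot 0 \cdot 86 = 0 \cdot 86 = 0$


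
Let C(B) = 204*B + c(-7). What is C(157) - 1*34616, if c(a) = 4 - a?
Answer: -2577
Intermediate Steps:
C(B) = 11 + 204*B (C(B) = 204*B + (4 - 1*(-7)) = 204*B + (4 + 7) = 204*B + 11 = 11 + 204*B)
C(157) - 1*34616 = (11 + 204*157) - 1*34616 = (11 + 32028) - 34616 = 32039 - 34616 = -2577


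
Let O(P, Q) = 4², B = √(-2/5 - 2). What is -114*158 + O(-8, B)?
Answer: -17996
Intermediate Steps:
B = 2*I*√15/5 (B = √(-2*⅕ - 2) = √(-⅖ - 2) = √(-12/5) = 2*I*√15/5 ≈ 1.5492*I)
O(P, Q) = 16
-114*158 + O(-8, B) = -114*158 + 16 = -18012 + 16 = -17996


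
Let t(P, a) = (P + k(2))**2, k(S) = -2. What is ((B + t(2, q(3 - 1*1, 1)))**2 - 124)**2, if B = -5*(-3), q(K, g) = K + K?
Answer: 10201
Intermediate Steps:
q(K, g) = 2*K
t(P, a) = (-2 + P)**2 (t(P, a) = (P - 2)**2 = (-2 + P)**2)
B = 15
((B + t(2, q(3 - 1*1, 1)))**2 - 124)**2 = ((15 + (-2 + 2)**2)**2 - 124)**2 = ((15 + 0**2)**2 - 124)**2 = ((15 + 0)**2 - 124)**2 = (15**2 - 124)**2 = (225 - 124)**2 = 101**2 = 10201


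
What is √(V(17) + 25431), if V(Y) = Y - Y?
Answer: 7*√519 ≈ 159.47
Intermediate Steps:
V(Y) = 0
√(V(17) + 25431) = √(0 + 25431) = √25431 = 7*√519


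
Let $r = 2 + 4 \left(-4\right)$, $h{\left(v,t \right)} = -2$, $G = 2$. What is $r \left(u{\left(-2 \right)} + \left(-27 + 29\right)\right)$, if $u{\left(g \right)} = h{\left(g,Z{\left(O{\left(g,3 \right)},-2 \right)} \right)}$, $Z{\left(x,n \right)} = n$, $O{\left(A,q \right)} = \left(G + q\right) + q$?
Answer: $0$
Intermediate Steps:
$O{\left(A,q \right)} = 2 + 2 q$ ($O{\left(A,q \right)} = \left(2 + q\right) + q = 2 + 2 q$)
$u{\left(g \right)} = -2$
$r = -14$ ($r = 2 - 16 = -14$)
$r \left(u{\left(-2 \right)} + \left(-27 + 29\right)\right) = - 14 \left(-2 + \left(-27 + 29\right)\right) = - 14 \left(-2 + 2\right) = \left(-14\right) 0 = 0$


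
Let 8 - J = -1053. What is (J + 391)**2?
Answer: 2108304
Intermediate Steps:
J = 1061 (J = 8 - 1*(-1053) = 8 + 1053 = 1061)
(J + 391)**2 = (1061 + 391)**2 = 1452**2 = 2108304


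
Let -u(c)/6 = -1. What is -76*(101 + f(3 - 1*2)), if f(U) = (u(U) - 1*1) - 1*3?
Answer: -7828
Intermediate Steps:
u(c) = 6 (u(c) = -6*(-1) = 6)
f(U) = 2 (f(U) = (6 - 1*1) - 1*3 = (6 - 1) - 3 = 5 - 3 = 2)
-76*(101 + f(3 - 1*2)) = -76*(101 + 2) = -76*103 = -7828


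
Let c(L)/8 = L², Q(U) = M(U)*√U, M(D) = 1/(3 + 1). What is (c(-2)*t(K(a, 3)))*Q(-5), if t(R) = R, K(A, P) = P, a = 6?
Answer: 24*I*√5 ≈ 53.666*I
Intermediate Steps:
M(D) = ¼ (M(D) = 1/4 = ¼)
Q(U) = √U/4
c(L) = 8*L²
(c(-2)*t(K(a, 3)))*Q(-5) = ((8*(-2)²)*3)*(√(-5)/4) = ((8*4)*3)*((I*√5)/4) = (32*3)*(I*√5/4) = 96*(I*√5/4) = 24*I*√5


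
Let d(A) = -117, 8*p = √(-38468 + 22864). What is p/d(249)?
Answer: -I*√3901/468 ≈ -0.13346*I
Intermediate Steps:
p = I*√3901/4 (p = √(-38468 + 22864)/8 = √(-15604)/8 = (2*I*√3901)/8 = I*√3901/4 ≈ 15.615*I)
p/d(249) = (I*√3901/4)/(-117) = (I*√3901/4)*(-1/117) = -I*√3901/468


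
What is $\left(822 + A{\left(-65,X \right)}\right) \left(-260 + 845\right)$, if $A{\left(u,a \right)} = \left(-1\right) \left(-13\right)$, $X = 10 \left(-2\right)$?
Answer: $488475$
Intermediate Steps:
$X = -20$
$A{\left(u,a \right)} = 13$
$\left(822 + A{\left(-65,X \right)}\right) \left(-260 + 845\right) = \left(822 + 13\right) \left(-260 + 845\right) = 835 \cdot 585 = 488475$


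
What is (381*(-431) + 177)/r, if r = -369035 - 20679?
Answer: 6309/14989 ≈ 0.42091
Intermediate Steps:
r = -389714
(381*(-431) + 177)/r = (381*(-431) + 177)/(-389714) = (-164211 + 177)*(-1/389714) = -164034*(-1/389714) = 6309/14989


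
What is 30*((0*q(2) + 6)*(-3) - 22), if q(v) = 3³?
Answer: -1200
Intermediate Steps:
q(v) = 27
30*((0*q(2) + 6)*(-3) - 22) = 30*((0*27 + 6)*(-3) - 22) = 30*((0 + 6)*(-3) - 22) = 30*(6*(-3) - 22) = 30*(-18 - 22) = 30*(-40) = -1200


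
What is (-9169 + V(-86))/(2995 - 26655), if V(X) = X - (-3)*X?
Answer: 1359/3380 ≈ 0.40207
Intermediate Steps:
V(X) = 4*X (V(X) = X + 3*X = 4*X)
(-9169 + V(-86))/(2995 - 26655) = (-9169 + 4*(-86))/(2995 - 26655) = (-9169 - 344)/(-23660) = -9513*(-1/23660) = 1359/3380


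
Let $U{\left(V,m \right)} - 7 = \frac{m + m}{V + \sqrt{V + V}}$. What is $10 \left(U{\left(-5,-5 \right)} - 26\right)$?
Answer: $- \frac{1230}{7} + \frac{20 i \sqrt{10}}{7} \approx -175.71 + 9.0351 i$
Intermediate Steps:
$U{\left(V,m \right)} = 7 + \frac{2 m}{V + \sqrt{2} \sqrt{V}}$ ($U{\left(V,m \right)} = 7 + \frac{m + m}{V + \sqrt{V + V}} = 7 + \frac{2 m}{V + \sqrt{2 V}} = 7 + \frac{2 m}{V + \sqrt{2} \sqrt{V}}$)
$10 \left(U{\left(-5,-5 \right)} - 26\right) = 10 \left(\frac{2 \left(-5\right) + 7 \left(-5\right) + 7 \sqrt{2} \sqrt{-5}}{-5 + \sqrt{2} \sqrt{-5}} - 26\right) = 10 \left(\frac{-10 - 35 + 7 \sqrt{2} i \sqrt{5}}{-5 + \sqrt{2} i \sqrt{5}} - 26\right) = 10 \left(\frac{-10 - 35 + 7 i \sqrt{10}}{-5 + i \sqrt{10}} - 26\right) = 10 \left(\frac{-45 + 7 i \sqrt{10}}{-5 + i \sqrt{10}} - 26\right) = 10 \left(-26 + \frac{-45 + 7 i \sqrt{10}}{-5 + i \sqrt{10}}\right) = -260 + \frac{10 \left(-45 + 7 i \sqrt{10}\right)}{-5 + i \sqrt{10}}$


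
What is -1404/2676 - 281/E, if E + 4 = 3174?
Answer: -433553/706910 ≈ -0.61331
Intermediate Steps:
E = 3170 (E = -4 + 3174 = 3170)
-1404/2676 - 281/E = -1404/2676 - 281/3170 = -1404*1/2676 - 281*1/3170 = -117/223 - 281/3170 = -433553/706910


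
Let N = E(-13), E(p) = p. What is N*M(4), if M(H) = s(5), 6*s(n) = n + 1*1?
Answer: -13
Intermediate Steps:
s(n) = 1/6 + n/6 (s(n) = (n + 1*1)/6 = (n + 1)/6 = (1 + n)/6 = 1/6 + n/6)
M(H) = 1 (M(H) = 1/6 + (1/6)*5 = 1/6 + 5/6 = 1)
N = -13
N*M(4) = -13*1 = -13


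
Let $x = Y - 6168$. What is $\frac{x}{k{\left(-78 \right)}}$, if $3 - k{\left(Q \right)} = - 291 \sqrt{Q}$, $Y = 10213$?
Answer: $\frac{4045}{2201709} - \frac{392365 i \sqrt{78}}{2201709} \approx 0.0018372 - 1.5739 i$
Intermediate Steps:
$k{\left(Q \right)} = 3 + 291 \sqrt{Q}$ ($k{\left(Q \right)} = 3 - - 291 \sqrt{Q} = 3 + 291 \sqrt{Q}$)
$x = 4045$ ($x = 10213 - 6168 = 4045$)
$\frac{x}{k{\left(-78 \right)}} = \frac{4045}{3 + 291 \sqrt{-78}} = \frac{4045}{3 + 291 i \sqrt{78}}$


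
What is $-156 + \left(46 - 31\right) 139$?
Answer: $1929$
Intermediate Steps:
$-156 + \left(46 - 31\right) 139 = -156 + 15 \cdot 139 = -156 + 2085 = 1929$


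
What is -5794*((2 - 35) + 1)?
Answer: 185408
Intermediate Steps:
-5794*((2 - 35) + 1) = -5794*(-33 + 1) = -5794*(-32) = 185408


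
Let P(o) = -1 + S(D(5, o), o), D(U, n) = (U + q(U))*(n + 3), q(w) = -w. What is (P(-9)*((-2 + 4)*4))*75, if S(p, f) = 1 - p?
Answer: 0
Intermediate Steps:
D(U, n) = 0 (D(U, n) = (U - U)*(n + 3) = 0*(3 + n) = 0)
P(o) = 0 (P(o) = -1 + (1 - 1*0) = -1 + (1 + 0) = -1 + 1 = 0)
(P(-9)*((-2 + 4)*4))*75 = (0*((-2 + 4)*4))*75 = (0*(2*4))*75 = (0*8)*75 = 0*75 = 0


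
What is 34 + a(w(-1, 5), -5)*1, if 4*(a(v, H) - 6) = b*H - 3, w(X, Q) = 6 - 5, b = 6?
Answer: 127/4 ≈ 31.750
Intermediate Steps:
w(X, Q) = 1
a(v, H) = 21/4 + 3*H/2 (a(v, H) = 6 + (6*H - 3)/4 = 6 + (-3 + 6*H)/4 = 6 + (-¾ + 3*H/2) = 21/4 + 3*H/2)
34 + a(w(-1, 5), -5)*1 = 34 + (21/4 + (3/2)*(-5))*1 = 34 + (21/4 - 15/2)*1 = 34 - 9/4*1 = 34 - 9/4 = 127/4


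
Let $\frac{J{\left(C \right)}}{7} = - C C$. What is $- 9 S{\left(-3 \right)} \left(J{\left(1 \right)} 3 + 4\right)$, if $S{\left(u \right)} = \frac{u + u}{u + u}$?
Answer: $153$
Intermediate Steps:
$S{\left(u \right)} = 1$ ($S{\left(u \right)} = \frac{2 u}{2 u} = 2 u \frac{1}{2 u} = 1$)
$J{\left(C \right)} = - 7 C^{2}$ ($J{\left(C \right)} = 7 \left(- C C\right) = 7 \left(- C^{2}\right) = - 7 C^{2}$)
$- 9 S{\left(-3 \right)} \left(J{\left(1 \right)} 3 + 4\right) = \left(-9\right) 1 \left(- 7 \cdot 1^{2} \cdot 3 + 4\right) = - 9 \left(\left(-7\right) 1 \cdot 3 + 4\right) = - 9 \left(\left(-7\right) 3 + 4\right) = - 9 \left(-21 + 4\right) = \left(-9\right) \left(-17\right) = 153$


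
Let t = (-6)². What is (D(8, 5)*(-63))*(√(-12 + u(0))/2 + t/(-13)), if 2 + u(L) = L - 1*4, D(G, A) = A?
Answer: 11340/13 - 945*I*√2/2 ≈ 872.31 - 668.22*I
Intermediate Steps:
u(L) = -6 + L (u(L) = -2 + (L - 1*4) = -2 + (L - 4) = -2 + (-4 + L) = -6 + L)
t = 36
(D(8, 5)*(-63))*(√(-12 + u(0))/2 + t/(-13)) = (5*(-63))*(√(-12 + (-6 + 0))/2 + 36/(-13)) = -315*(√(-12 - 6)*(½) + 36*(-1/13)) = -315*(√(-18)*(½) - 36/13) = -315*((3*I*√2)*(½) - 36/13) = -315*(3*I*√2/2 - 36/13) = -315*(-36/13 + 3*I*√2/2) = 11340/13 - 945*I*√2/2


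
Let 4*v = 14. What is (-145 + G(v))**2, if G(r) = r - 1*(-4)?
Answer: 75625/4 ≈ 18906.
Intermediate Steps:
v = 7/2 (v = (1/4)*14 = 7/2 ≈ 3.5000)
G(r) = 4 + r (G(r) = r + 4 = 4 + r)
(-145 + G(v))**2 = (-145 + (4 + 7/2))**2 = (-145 + 15/2)**2 = (-275/2)**2 = 75625/4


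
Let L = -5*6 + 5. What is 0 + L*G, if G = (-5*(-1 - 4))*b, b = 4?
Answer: -2500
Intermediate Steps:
L = -25 (L = -30 + 5 = -25)
G = 100 (G = -5*(-1 - 4)*4 = -5*(-5)*4 = 25*4 = 100)
0 + L*G = 0 - 25*100 = 0 - 2500 = -2500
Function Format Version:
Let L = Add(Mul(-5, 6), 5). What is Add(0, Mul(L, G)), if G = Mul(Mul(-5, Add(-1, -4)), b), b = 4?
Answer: -2500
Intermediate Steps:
L = -25 (L = Add(-30, 5) = -25)
G = 100 (G = Mul(Mul(-5, Add(-1, -4)), 4) = Mul(Mul(-5, -5), 4) = Mul(25, 4) = 100)
Add(0, Mul(L, G)) = Add(0, Mul(-25, 100)) = Add(0, -2500) = -2500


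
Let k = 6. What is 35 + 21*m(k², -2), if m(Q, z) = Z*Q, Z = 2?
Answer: 1547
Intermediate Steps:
m(Q, z) = 2*Q
35 + 21*m(k², -2) = 35 + 21*(2*6²) = 35 + 21*(2*36) = 35 + 21*72 = 35 + 1512 = 1547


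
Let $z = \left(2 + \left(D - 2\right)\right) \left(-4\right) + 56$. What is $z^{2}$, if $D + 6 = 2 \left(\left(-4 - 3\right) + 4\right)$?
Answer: $10816$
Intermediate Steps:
$D = -12$ ($D = -6 + 2 \left(\left(-4 - 3\right) + 4\right) = -6 + 2 \left(-7 + 4\right) = -6 + 2 \left(-3\right) = -6 - 6 = -12$)
$z = 104$ ($z = \left(2 - 14\right) \left(-4\right) + 56 = \left(-12\right) \left(-4\right) + 56 = 48 + 56 = 104$)
$z^{2} = 104^{2} = 10816$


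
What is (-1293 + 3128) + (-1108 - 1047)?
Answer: -320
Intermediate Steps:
(-1293 + 3128) + (-1108 - 1047) = 1835 - 2155 = -320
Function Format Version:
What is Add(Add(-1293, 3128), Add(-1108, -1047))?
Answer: -320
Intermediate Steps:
Add(Add(-1293, 3128), Add(-1108, -1047)) = Add(1835, -2155) = -320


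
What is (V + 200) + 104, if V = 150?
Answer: 454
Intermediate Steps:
(V + 200) + 104 = (150 + 200) + 104 = 350 + 104 = 454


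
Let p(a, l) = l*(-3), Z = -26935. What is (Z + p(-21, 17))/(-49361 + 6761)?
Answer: 13493/21300 ≈ 0.63347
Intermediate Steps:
p(a, l) = -3*l
(Z + p(-21, 17))/(-49361 + 6761) = (-26935 - 3*17)/(-49361 + 6761) = (-26935 - 51)/(-42600) = -26986*(-1/42600) = 13493/21300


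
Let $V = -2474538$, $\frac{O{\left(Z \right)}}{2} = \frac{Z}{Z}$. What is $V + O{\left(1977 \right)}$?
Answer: $-2474536$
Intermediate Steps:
$O{\left(Z \right)} = 2$ ($O{\left(Z \right)} = 2 \frac{Z}{Z} = 2 \cdot 1 = 2$)
$V + O{\left(1977 \right)} = -2474538 + 2 = -2474536$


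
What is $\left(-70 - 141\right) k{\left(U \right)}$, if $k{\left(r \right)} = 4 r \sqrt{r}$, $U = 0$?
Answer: $0$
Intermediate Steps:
$k{\left(r \right)} = 4 r^{\frac{3}{2}}$
$\left(-70 - 141\right) k{\left(U \right)} = \left(-70 - 141\right) 4 \cdot 0^{\frac{3}{2}} = - 211 \cdot 4 \cdot 0 = \left(-211\right) 0 = 0$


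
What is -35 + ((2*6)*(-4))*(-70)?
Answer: 3325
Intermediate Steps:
-35 + ((2*6)*(-4))*(-70) = -35 + (12*(-4))*(-70) = -35 - 48*(-70) = -35 + 3360 = 3325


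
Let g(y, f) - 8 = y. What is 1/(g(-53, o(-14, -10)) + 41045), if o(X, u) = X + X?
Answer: 1/41000 ≈ 2.4390e-5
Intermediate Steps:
o(X, u) = 2*X
g(y, f) = 8 + y
1/(g(-53, o(-14, -10)) + 41045) = 1/((8 - 53) + 41045) = 1/(-45 + 41045) = 1/41000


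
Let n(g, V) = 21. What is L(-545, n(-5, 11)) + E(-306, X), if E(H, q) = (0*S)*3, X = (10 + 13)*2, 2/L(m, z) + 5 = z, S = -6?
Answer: ⅛ ≈ 0.12500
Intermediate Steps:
L(m, z) = 2/(-5 + z)
X = 46 (X = 23*2 = 46)
E(H, q) = 0 (E(H, q) = (0*(-6))*3 = 0*3 = 0)
L(-545, n(-5, 11)) + E(-306, X) = 2/(-5 + 21) + 0 = 2/16 + 0 = 2*(1/16) + 0 = ⅛ + 0 = ⅛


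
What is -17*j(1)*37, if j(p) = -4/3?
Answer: 2516/3 ≈ 838.67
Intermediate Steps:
j(p) = -4/3 (j(p) = -4*⅓ = -4/3)
-17*j(1)*37 = -17*(-4/3)*37 = (68/3)*37 = 2516/3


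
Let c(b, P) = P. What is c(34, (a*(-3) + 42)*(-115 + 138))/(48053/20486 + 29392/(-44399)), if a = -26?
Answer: 502075968528/306276127 ≈ 1639.3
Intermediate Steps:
c(34, (a*(-3) + 42)*(-115 + 138))/(48053/20486 + 29392/(-44399)) = ((-26*(-3) + 42)*(-115 + 138))/(48053/20486 + 29392/(-44399)) = ((78 + 42)*23)/(48053*(1/20486) + 29392*(-1/44399)) = (120*23)/(48053/20486 - 29392/44399) = 2760/(1531380635/909557914) = 2760*(909557914/1531380635) = 502075968528/306276127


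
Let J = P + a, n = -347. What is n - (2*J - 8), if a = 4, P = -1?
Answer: -345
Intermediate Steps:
J = 3 (J = -1 + 4 = 3)
n - (2*J - 8) = -347 - (2*3 - 8) = -347 - (6 - 8) = -347 - 1*(-2) = -347 + 2 = -345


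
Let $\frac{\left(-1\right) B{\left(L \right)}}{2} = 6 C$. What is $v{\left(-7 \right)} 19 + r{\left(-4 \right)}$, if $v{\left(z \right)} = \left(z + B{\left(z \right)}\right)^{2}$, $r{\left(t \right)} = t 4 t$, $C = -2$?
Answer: $5555$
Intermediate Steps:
$r{\left(t \right)} = 4 t^{2}$ ($r{\left(t \right)} = 4 t t = 4 t^{2}$)
$B{\left(L \right)} = 24$ ($B{\left(L \right)} = - 2 \cdot 6 \left(-2\right) = \left(-2\right) \left(-12\right) = 24$)
$v{\left(z \right)} = \left(24 + z\right)^{2}$ ($v{\left(z \right)} = \left(z + 24\right)^{2} = \left(24 + z\right)^{2}$)
$v{\left(-7 \right)} 19 + r{\left(-4 \right)} = \left(24 - 7\right)^{2} \cdot 19 + 4 \left(-4\right)^{2} = 17^{2} \cdot 19 + 4 \cdot 16 = 289 \cdot 19 + 64 = 5491 + 64 = 5555$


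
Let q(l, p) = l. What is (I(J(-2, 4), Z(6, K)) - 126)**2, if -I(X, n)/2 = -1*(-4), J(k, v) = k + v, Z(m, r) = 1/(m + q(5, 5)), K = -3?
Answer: 17956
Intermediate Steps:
Z(m, r) = 1/(5 + m) (Z(m, r) = 1/(m + 5) = 1/(5 + m))
I(X, n) = -8 (I(X, n) = -(-2)*(-4) = -2*4 = -8)
(I(J(-2, 4), Z(6, K)) - 126)**2 = (-8 - 126)**2 = (-134)**2 = 17956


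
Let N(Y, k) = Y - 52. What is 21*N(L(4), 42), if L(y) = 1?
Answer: -1071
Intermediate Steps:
N(Y, k) = -52 + Y
21*N(L(4), 42) = 21*(-52 + 1) = 21*(-51) = -1071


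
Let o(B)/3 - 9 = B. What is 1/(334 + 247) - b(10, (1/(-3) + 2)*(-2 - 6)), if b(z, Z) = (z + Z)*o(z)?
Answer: 110391/581 ≈ 190.00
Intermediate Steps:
o(B) = 27 + 3*B
b(z, Z) = (27 + 3*z)*(Z + z) (b(z, Z) = (z + Z)*(27 + 3*z) = (Z + z)*(27 + 3*z) = (27 + 3*z)*(Z + z))
1/(334 + 247) - b(10, (1/(-3) + 2)*(-2 - 6)) = 1/(334 + 247) - 3*(9 + 10)*((1/(-3) + 2)*(-2 - 6) + 10) = 1/581 - 3*19*((-1/3 + 2)*(-8) + 10) = 1/581 - 3*19*((5/3)*(-8) + 10) = 1/581 - 3*19*(-40/3 + 10) = 1/581 - 3*19*(-10)/3 = 1/581 - 1*(-190) = 1/581 + 190 = 110391/581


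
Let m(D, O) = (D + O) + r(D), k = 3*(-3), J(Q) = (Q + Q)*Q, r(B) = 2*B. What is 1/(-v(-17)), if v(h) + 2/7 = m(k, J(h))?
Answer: -7/3855 ≈ -0.0018158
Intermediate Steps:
J(Q) = 2*Q**2 (J(Q) = (2*Q)*Q = 2*Q**2)
k = -9
m(D, O) = O + 3*D (m(D, O) = (D + O) + 2*D = O + 3*D)
v(h) = -191/7 + 2*h**2 (v(h) = -2/7 + (2*h**2 + 3*(-9)) = -2/7 + (2*h**2 - 27) = -2/7 + (-27 + 2*h**2) = -191/7 + 2*h**2)
1/(-v(-17)) = 1/(-(-191/7 + 2*(-17)**2)) = 1/(-(-191/7 + 2*289)) = 1/(-(-191/7 + 578)) = 1/(-1*3855/7) = 1/(-3855/7) = -7/3855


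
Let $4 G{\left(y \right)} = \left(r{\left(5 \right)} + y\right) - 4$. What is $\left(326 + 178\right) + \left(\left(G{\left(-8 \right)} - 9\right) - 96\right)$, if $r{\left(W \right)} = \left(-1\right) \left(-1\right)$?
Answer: $\frac{1585}{4} \approx 396.25$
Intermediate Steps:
$r{\left(W \right)} = 1$
$G{\left(y \right)} = - \frac{3}{4} + \frac{y}{4}$ ($G{\left(y \right)} = \frac{\left(1 + y\right) - 4}{4} = \frac{-3 + y}{4} = - \frac{3}{4} + \frac{y}{4}$)
$\left(326 + 178\right) + \left(\left(G{\left(-8 \right)} - 9\right) - 96\right) = \left(326 + 178\right) + \left(\left(\left(- \frac{3}{4} + \frac{1}{4} \left(-8\right)\right) - 9\right) - 96\right) = 504 - \frac{431}{4} = \frac{1585}{4}$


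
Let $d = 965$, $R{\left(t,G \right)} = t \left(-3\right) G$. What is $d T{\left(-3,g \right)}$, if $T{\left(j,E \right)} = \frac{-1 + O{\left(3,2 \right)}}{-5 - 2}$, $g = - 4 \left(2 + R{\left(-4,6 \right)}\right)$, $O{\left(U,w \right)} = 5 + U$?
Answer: $-965$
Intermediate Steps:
$R{\left(t,G \right)} = - 3 G t$ ($R{\left(t,G \right)} = - 3 t G = - 3 G t$)
$g = -296$ ($g = - 4 \left(2 - 18 \left(-4\right)\right) = - 4 \left(2 + 72\right) = \left(-4\right) 74 = -296$)
$T{\left(j,E \right)} = -1$ ($T{\left(j,E \right)} = \frac{-1 + \left(5 + 3\right)}{-5 - 2} = \frac{-1 + 8}{-7} = 7 \left(- \frac{1}{7}\right) = -1$)
$d T{\left(-3,g \right)} = 965 \left(-1\right) = -965$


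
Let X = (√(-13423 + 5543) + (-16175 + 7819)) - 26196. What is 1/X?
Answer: -4319/149231073 - I*√1970/596924292 ≈ -2.8942e-5 - 7.4356e-8*I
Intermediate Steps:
X = -34552 + 2*I*√1970 (X = (√(-7880) - 8356) - 26196 = (2*I*√1970 - 8356) - 26196 = (-8356 + 2*I*√1970) - 26196 = -34552 + 2*I*√1970 ≈ -34552.0 + 88.769*I)
1/X = 1/(-34552 + 2*I*√1970)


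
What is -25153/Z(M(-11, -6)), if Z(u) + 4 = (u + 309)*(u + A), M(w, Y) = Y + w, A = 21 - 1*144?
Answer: 25153/40884 ≈ 0.61523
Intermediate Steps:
A = -123 (A = 21 - 144 = -123)
Z(u) = -4 + (-123 + u)*(309 + u) (Z(u) = -4 + (u + 309)*(u - 123) = -4 + (309 + u)*(-123 + u) = -4 + (-123 + u)*(309 + u))
-25153/Z(M(-11, -6)) = -25153/(-38011 + (-6 - 11)² + 186*(-6 - 11)) = -25153/(-38011 + (-17)² + 186*(-17)) = -25153/(-38011 + 289 - 3162) = -25153/(-40884) = -25153*(-1/40884) = 25153/40884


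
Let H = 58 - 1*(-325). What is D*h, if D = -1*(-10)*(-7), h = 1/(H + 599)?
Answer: -35/491 ≈ -0.071283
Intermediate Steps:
H = 383 (H = 58 + 325 = 383)
h = 1/982 (h = 1/(383 + 599) = 1/982 ≈ 0.0010183)
D = -70 (D = 10*(-7) = -70)
D*h = -70*1/982 = -35/491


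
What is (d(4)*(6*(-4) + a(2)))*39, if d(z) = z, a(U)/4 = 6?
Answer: 0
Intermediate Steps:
a(U) = 24 (a(U) = 4*6 = 24)
(d(4)*(6*(-4) + a(2)))*39 = (4*(6*(-4) + 24))*39 = (4*(-24 + 24))*39 = (4*0)*39 = 0*39 = 0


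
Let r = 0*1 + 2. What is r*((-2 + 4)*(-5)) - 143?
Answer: -163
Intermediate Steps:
r = 2 (r = 0 + 2 = 2)
r*((-2 + 4)*(-5)) - 143 = 2*((-2 + 4)*(-5)) - 143 = 2*(2*(-5)) - 143 = 2*(-10) - 143 = -20 - 143 = -163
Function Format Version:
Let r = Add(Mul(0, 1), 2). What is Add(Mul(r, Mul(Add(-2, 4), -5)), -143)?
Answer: -163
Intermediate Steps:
r = 2 (r = Add(0, 2) = 2)
Add(Mul(r, Mul(Add(-2, 4), -5)), -143) = Add(Mul(2, Mul(Add(-2, 4), -5)), -143) = Add(Mul(2, Mul(2, -5)), -143) = Add(Mul(2, -10), -143) = Add(-20, -143) = -163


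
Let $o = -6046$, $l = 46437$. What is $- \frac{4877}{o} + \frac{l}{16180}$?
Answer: $\frac{179833981}{48912140} \approx 3.6767$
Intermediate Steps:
$- \frac{4877}{o} + \frac{l}{16180} = - \frac{4877}{-6046} + \frac{46437}{16180} = \left(-4877\right) \left(- \frac{1}{6046}\right) + 46437 \cdot \frac{1}{16180} = \frac{4877}{6046} + \frac{46437}{16180} = \frac{179833981}{48912140}$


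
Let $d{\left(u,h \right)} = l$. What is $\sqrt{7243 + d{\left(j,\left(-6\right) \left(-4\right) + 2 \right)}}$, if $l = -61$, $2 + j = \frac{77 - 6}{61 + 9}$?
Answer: $3 \sqrt{798} \approx 84.747$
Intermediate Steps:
$j = - \frac{69}{70}$ ($j = -2 + \frac{77 - 6}{61 + 9} = -2 + \frac{71}{70} = - \frac{69}{70} \approx -0.98571$)
$d{\left(u,h \right)} = -61$
$\sqrt{7243 + d{\left(j,\left(-6\right) \left(-4\right) + 2 \right)}} = \sqrt{7243 - 61} = \sqrt{7182} = 3 \sqrt{798}$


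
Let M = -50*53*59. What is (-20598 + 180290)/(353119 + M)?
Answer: 159692/196769 ≈ 0.81157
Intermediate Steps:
M = -156350 (M = -2650*59 = -156350)
(-20598 + 180290)/(353119 + M) = (-20598 + 180290)/(353119 - 156350) = 159692/196769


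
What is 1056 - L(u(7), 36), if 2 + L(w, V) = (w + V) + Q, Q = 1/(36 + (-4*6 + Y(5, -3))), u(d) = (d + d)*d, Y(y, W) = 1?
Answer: 12011/13 ≈ 923.92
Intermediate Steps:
u(d) = 2*d² (u(d) = (2*d)*d = 2*d²)
Q = 1/13 (Q = 1/(36 + (-4*6 + 1)) = 1/(36 + (-24 + 1)) = 1/(36 - 23) = 1/13 ≈ 0.076923)
L(w, V) = -25/13 + V + w (L(w, V) = -2 + ((w + V) + 1/13) = -2 + ((V + w) + 1/13) = -2 + (1/13 + V + w) = -25/13 + V + w)
1056 - L(u(7), 36) = 1056 - (-25/13 + 36 + 2*7²) = 1056 - (-25/13 + 36 + 2*49) = 1056 - (-25/13 + 36 + 98) = 1056 - 1*1717/13 = 1056 - 1717/13 = 12011/13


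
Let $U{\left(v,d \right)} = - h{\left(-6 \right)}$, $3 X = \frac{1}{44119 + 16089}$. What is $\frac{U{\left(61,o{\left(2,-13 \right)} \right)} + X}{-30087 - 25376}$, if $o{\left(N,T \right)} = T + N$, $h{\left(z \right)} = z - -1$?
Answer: $- \frac{903121}{10017948912} \approx -9.015 \cdot 10^{-5}$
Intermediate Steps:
$X = \frac{1}{180624}$ ($X = \frac{1}{3 \left(44119 + 16089\right)} = \frac{1}{3 \cdot 60208} = \frac{1}{3} \cdot \frac{1}{60208} = \frac{1}{180624} \approx 5.5364 \cdot 10^{-6}$)
$h{\left(z \right)} = 1 + z$ ($h{\left(z \right)} = z + 1 = 1 + z$)
$o{\left(N,T \right)} = N + T$
$U{\left(v,d \right)} = 5$ ($U{\left(v,d \right)} = - (1 - 6) = \left(-1\right) \left(-5\right) = 5$)
$\frac{U{\left(61,o{\left(2,-13 \right)} \right)} + X}{-30087 - 25376} = \frac{5 + \frac{1}{180624}}{-30087 - 25376} = \frac{903121}{180624 \left(-55463\right)} = \frac{903121}{180624} \left(- \frac{1}{55463}\right) = - \frac{903121}{10017948912}$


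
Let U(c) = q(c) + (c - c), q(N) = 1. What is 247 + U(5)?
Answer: 248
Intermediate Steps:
U(c) = 1 (U(c) = 1 + (c - c) = 1 + 0 = 1)
247 + U(5) = 247 + 1 = 248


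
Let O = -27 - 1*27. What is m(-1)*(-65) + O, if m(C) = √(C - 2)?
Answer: -54 - 65*I*√3 ≈ -54.0 - 112.58*I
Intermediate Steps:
O = -54 (O = -27 - 27 = -54)
m(C) = √(-2 + C)
m(-1)*(-65) + O = √(-2 - 1)*(-65) - 54 = √(-3)*(-65) - 54 = (I*√3)*(-65) - 54 = -65*I*√3 - 54 = -54 - 65*I*√3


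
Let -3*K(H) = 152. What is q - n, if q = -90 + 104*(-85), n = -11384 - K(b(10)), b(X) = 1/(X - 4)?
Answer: 7210/3 ≈ 2403.3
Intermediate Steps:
b(X) = 1/(-4 + X)
K(H) = -152/3 (K(H) = -⅓*152 = -152/3)
n = -34000/3 (n = -11384 - 1*(-152/3) = -11384 + 152/3 = -34000/3 ≈ -11333.)
q = -8930 (q = -90 - 8840 = -8930)
q - n = -8930 - 1*(-34000/3) = -8930 + 34000/3 = 7210/3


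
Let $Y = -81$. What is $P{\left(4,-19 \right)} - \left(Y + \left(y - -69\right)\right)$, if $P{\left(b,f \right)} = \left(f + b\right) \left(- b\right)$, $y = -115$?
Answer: $187$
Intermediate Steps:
$P{\left(b,f \right)} = - b \left(b + f\right)$ ($P{\left(b,f \right)} = \left(b + f\right) \left(- b\right) = - b \left(b + f\right)$)
$P{\left(4,-19 \right)} - \left(Y + \left(y - -69\right)\right) = \left(-1\right) 4 \left(4 - 19\right) - \left(-81 - 46\right) = \left(-1\right) 4 \left(-15\right) - \left(-81 + \left(-115 + 69\right)\right) = 60 - \left(-81 - 46\right) = 60 - -127 = 60 + 127 = 187$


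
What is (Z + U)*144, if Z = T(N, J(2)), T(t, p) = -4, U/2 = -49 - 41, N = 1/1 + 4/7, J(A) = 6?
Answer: -26496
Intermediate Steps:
N = 11/7 (N = 1*1 + 4*(⅐) = 1 + 4/7 = 11/7 ≈ 1.5714)
U = -180 (U = 2*(-49 - 41) = 2*(-90) = -180)
Z = -4
(Z + U)*144 = (-4 - 180)*144 = -184*144 = -26496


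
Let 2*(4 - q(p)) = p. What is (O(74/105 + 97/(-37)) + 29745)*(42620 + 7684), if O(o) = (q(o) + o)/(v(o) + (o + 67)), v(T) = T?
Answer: 367192265301696/245401 ≈ 1.4963e+9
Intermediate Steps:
q(p) = 4 - p/2
O(o) = (4 + o/2)/(67 + 2*o) (O(o) = ((4 - o/2) + o)/(o + (o + 67)) = (4 + o/2)/(o + (67 + o)) = (4 + o/2)/(67 + 2*o))
(O(74/105 + 97/(-37)) + 29745)*(42620 + 7684) = ((8 + (74/105 + 97/(-37)))/(2*(67 + 2*(74/105 + 97/(-37)))) + 29745)*(42620 + 7684) = ((8 + (74*(1/105) + 97*(-1/37)))/(2*(67 + 2*(74*(1/105) + 97*(-1/37)))) + 29745)*50304 = ((8 + (74/105 - 97/37))/(2*(67 + 2*(74/105 - 97/37))) + 29745)*50304 = ((8 - 7447/3885)/(2*(67 + 2*(-7447/3885))) + 29745)*50304 = ((½)*(23633/3885)/(67 - 14894/3885) + 29745)*50304 = ((½)*(23633/3885)/(245401/3885) + 29745)*50304 = ((½)*(3885/245401)*(23633/3885) + 29745)*50304 = (23633/490802 + 29745)*50304 = (14598929123/490802)*50304 = 367192265301696/245401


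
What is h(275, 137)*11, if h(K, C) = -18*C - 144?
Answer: -28710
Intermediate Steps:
h(K, C) = -144 - 18*C
h(275, 137)*11 = (-144 - 18*137)*11 = (-144 - 2466)*11 = -2610*11 = -28710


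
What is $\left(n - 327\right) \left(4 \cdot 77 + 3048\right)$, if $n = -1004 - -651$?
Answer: $-2282080$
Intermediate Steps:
$n = -353$ ($n = -1004 + 651 = -353$)
$\left(n - 327\right) \left(4 \cdot 77 + 3048\right) = \left(-353 - 327\right) \left(4 \cdot 77 + 3048\right) = - 680 \left(308 + 3048\right) = \left(-680\right) 3356 = -2282080$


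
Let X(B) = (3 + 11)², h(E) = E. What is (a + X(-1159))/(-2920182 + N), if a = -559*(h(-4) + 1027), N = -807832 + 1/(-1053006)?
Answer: 601962462966/3925621110085 ≈ 0.15334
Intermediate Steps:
X(B) = 196 (X(B) = 14² = 196)
N = -850651942993/1053006 (N = -807832 - 1/1053006 = -850651942993/1053006 ≈ -8.0783e+5)
a = -571857 (a = -559*(-4 + 1027) = -559*1023 = -571857)
(a + X(-1159))/(-2920182 + N) = (-571857 + 196)/(-2920182 - 850651942993/1053006) = -571661/(-3925621110085/1053006) = -571661*(-1053006/3925621110085) = 601962462966/3925621110085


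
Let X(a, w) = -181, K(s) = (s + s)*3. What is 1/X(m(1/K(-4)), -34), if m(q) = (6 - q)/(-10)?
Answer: -1/181 ≈ -0.0055249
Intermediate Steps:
K(s) = 6*s (K(s) = (2*s)*3 = 6*s)
m(q) = -3/5 + q/10 (m(q) = (6 - q)*(-1/10) = -3/5 + q/10)
1/X(m(1/K(-4)), -34) = 1/(-181) = -1/181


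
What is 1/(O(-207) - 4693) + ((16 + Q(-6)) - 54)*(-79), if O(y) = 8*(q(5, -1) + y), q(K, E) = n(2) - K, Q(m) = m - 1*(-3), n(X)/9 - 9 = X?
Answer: 18128682/5597 ≈ 3239.0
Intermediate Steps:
n(X) = 81 + 9*X
Q(m) = 3 + m (Q(m) = m + 3 = 3 + m)
q(K, E) = 99 - K (q(K, E) = (81 + 9*2) - K = (81 + 18) - K = 99 - K)
O(y) = 752 + 8*y (O(y) = 8*((99 - 1*5) + y) = 8*((99 - 5) + y) = 8*(94 + y) = 752 + 8*y)
1/(O(-207) - 4693) + ((16 + Q(-6)) - 54)*(-79) = 1/((752 + 8*(-207)) - 4693) + ((16 + (3 - 6)) - 54)*(-79) = 1/((752 - 1656) - 4693) + ((16 - 3) - 54)*(-79) = 1/(-904 - 4693) + (13 - 54)*(-79) = 1/(-5597) - 41*(-79) = -1/5597 + 3239 = 18128682/5597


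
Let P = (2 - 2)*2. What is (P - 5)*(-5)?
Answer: 25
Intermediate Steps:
P = 0 (P = 0*2 = 0)
(P - 5)*(-5) = (0 - 5)*(-5) = -5*(-5) = 25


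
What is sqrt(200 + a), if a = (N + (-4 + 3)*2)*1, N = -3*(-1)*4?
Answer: sqrt(210) ≈ 14.491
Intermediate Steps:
N = 12 (N = 3*4 = 12)
a = 10 (a = (12 + (-4 + 3)*2)*1 = (12 - 1*2)*1 = (12 - 2)*1 = 10*1 = 10)
sqrt(200 + a) = sqrt(200 + 10) = sqrt(210)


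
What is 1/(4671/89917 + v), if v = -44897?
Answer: -89917/4036998878 ≈ -2.2273e-5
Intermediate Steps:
1/(4671/89917 + v) = 1/(4671/89917 - 44897) = 1/(-4036998878/89917) = -89917/4036998878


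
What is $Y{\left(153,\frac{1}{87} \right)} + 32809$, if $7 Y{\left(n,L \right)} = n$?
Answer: $\frac{229816}{7} \approx 32831.0$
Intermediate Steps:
$Y{\left(n,L \right)} = \frac{n}{7}$
$Y{\left(153,\frac{1}{87} \right)} + 32809 = \frac{1}{7} \cdot 153 + 32809 = \frac{153}{7} + 32809 = \frac{229816}{7}$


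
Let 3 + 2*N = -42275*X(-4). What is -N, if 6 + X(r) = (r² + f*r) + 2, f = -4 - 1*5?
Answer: 2029203/2 ≈ 1.0146e+6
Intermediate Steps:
f = -9 (f = -4 - 5 = -9)
X(r) = -4 + r² - 9*r (X(r) = -6 + ((r² - 9*r) + 2) = -6 + (2 + r² - 9*r) = -4 + r² - 9*r)
N = -2029203/2 (N = -3/2 + (-42275*(-4 + (-4)² - 9*(-4)))/2 = -3/2 + (-42275*(-4 + 16 + 36))/2 = -3/2 + (-42275*48)/2 = -3/2 + (½)*(-2029200) = -3/2 - 1014600 = -2029203/2 ≈ -1.0146e+6)
-N = -1*(-2029203/2) = 2029203/2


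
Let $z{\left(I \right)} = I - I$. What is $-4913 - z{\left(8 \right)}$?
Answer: $-4913$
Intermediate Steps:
$z{\left(I \right)} = 0$
$-4913 - z{\left(8 \right)} = -4913 - 0 = -4913 + 0 = -4913$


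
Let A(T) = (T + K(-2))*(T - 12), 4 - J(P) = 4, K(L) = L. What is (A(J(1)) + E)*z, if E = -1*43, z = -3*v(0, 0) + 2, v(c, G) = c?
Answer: -38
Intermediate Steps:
J(P) = 0 (J(P) = 4 - 1*4 = 4 - 4 = 0)
A(T) = (-12 + T)*(-2 + T) (A(T) = (T - 2)*(T - 12) = (-2 + T)*(-12 + T) = (-12 + T)*(-2 + T))
z = 2 (z = -3*0 + 2 = 0 + 2 = 2)
E = -43
(A(J(1)) + E)*z = ((24 + 0**2 - 14*0) - 43)*2 = ((24 + 0 + 0) - 43)*2 = (24 - 43)*2 = -19*2 = -38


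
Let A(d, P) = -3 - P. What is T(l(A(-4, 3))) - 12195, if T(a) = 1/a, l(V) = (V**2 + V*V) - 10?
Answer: -756089/62 ≈ -12195.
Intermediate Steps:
l(V) = -10 + 2*V**2 (l(V) = (V**2 + V**2) - 10 = 2*V**2 - 10 = -10 + 2*V**2)
T(l(A(-4, 3))) - 12195 = 1/(-10 + 2*(-3 - 1*3)**2) - 12195 = 1/(-10 + 2*(-3 - 3)**2) - 12195 = 1/(-10 + 2*(-6)**2) - 12195 = 1/(-10 + 2*36) - 12195 = 1/(-10 + 72) - 12195 = 1/62 - 12195 = -756089/62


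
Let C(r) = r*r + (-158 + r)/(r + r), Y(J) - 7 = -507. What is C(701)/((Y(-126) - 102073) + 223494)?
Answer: 688944745/169531242 ≈ 4.0638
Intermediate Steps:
Y(J) = -500 (Y(J) = 7 - 507 = -500)
C(r) = r² + (-158 + r)/(2*r) (C(r) = r² + (-158 + r)/((2*r)) = r² + (-158 + r)*(1/(2*r)) = r² + (-158 + r)/(2*r))
C(701)/((Y(-126) - 102073) + 223494) = ((-79 + 701³ + (½)*701)/701)/((-500 - 102073) + 223494) = ((-79 + 344472101 + 701/2)/701)/(-102573 + 223494) = ((1/701)*(688944745/2))/120921 = (688944745/1402)*(1/120921) = 688944745/169531242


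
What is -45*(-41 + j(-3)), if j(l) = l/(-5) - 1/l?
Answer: 1803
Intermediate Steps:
j(l) = -1/l - l/5 (j(l) = l*(-⅕) - 1/l = -l/5 - 1/l = -1/l - l/5)
-45*(-41 + j(-3)) = -45*(-41 + (-1/(-3) - ⅕*(-3))) = -45*(-41 + (-1*(-⅓) + ⅗)) = -45*(-41 + (⅓ + ⅗)) = -45*(-41 + 14/15) = -45*(-601/15) = 1803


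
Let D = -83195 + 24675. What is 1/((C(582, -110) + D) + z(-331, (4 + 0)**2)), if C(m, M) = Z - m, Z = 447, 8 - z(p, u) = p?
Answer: -1/58316 ≈ -1.7148e-5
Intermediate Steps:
z(p, u) = 8 - p
C(m, M) = 447 - m
D = -58520
1/((C(582, -110) + D) + z(-331, (4 + 0)**2)) = 1/(((447 - 1*582) - 58520) + (8 - 1*(-331))) = 1/(((447 - 582) - 58520) + (8 + 331)) = 1/((-135 - 58520) + 339) = 1/(-58655 + 339) = 1/(-58316) = -1/58316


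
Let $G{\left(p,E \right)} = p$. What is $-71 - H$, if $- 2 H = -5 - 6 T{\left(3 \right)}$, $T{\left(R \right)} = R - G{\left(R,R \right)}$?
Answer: $- \frac{147}{2} \approx -73.5$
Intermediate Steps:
$T{\left(R \right)} = 0$ ($T{\left(R \right)} = R - R = 0$)
$H = \frac{5}{2}$ ($H = - \frac{-5 - 0}{2} = - \frac{-5 + 0}{2} = \left(- \frac{1}{2}\right) \left(-5\right) = \frac{5}{2} \approx 2.5$)
$-71 - H = -71 - \frac{5}{2} = - \frac{147}{2}$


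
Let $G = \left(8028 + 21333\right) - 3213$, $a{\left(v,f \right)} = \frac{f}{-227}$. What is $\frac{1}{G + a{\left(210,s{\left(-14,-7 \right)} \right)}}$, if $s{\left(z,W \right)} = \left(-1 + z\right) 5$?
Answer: $\frac{227}{5935671} \approx 3.8243 \cdot 10^{-5}$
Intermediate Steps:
$s{\left(z,W \right)} = -5 + 5 z$
$a{\left(v,f \right)} = - \frac{f}{227}$ ($a{\left(v,f \right)} = f \left(- \frac{1}{227}\right) = - \frac{f}{227}$)
$G = 26148$ ($G = 29361 - 3213 = 26148$)
$\frac{1}{G + a{\left(210,s{\left(-14,-7 \right)} \right)}} = \frac{1}{26148 - \frac{-5 + 5 \left(-14\right)}{227}} = \frac{1}{26148 - \frac{-5 - 70}{227}} = \frac{1}{26148 - - \frac{75}{227}} = \frac{1}{26148 + \frac{75}{227}} = \frac{1}{\frac{5935671}{227}} = \frac{227}{5935671}$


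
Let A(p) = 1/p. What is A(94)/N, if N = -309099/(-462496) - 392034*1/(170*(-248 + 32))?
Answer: 176904720/188650433141 ≈ 0.00093774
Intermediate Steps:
N = 4013839003/353809440 (N = -309099*(-1/462496) - 392034/((-216*170)) = 309099/462496 - 392034/(-36720) = 309099/462496 - 392034*(-1/36720) = 309099/462496 + 65339/6120 = 4013839003/353809440 ≈ 11.345)
A(94)/N = 1/(94*(4013839003/353809440)) = (1/94)*(353809440/4013839003) = 176904720/188650433141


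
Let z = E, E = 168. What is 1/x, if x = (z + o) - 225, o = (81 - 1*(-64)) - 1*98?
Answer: -⅒ ≈ -0.10000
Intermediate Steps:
z = 168
o = 47 (o = (81 + 64) - 98 = 145 - 98 = 47)
x = -10 (x = (168 + 47) - 225 = 215 - 225 = -10)
1/x = 1/(-10) = -⅒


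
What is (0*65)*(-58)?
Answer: 0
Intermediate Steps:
(0*65)*(-58) = 0*(-58) = 0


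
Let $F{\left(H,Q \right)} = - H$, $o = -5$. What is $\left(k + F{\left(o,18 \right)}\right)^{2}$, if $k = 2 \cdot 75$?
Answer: $24025$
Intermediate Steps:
$k = 150$
$\left(k + F{\left(o,18 \right)}\right)^{2} = \left(150 - -5\right)^{2} = \left(150 + 5\right)^{2} = 155^{2} = 24025$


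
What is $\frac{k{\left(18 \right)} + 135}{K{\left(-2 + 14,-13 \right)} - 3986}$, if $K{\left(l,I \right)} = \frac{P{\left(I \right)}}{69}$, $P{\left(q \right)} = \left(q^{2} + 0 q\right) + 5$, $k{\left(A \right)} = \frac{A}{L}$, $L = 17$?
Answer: $- \frac{5911}{173060} \approx -0.034156$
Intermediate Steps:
$k{\left(A \right)} = \frac{A}{17}$
$P{\left(q \right)} = 5 + q^{2}$ ($P{\left(q \right)} = \left(q^{2} + 0\right) + 5 = q^{2} + 5 = 5 + q^{2}$)
$K{\left(l,I \right)} = \frac{5}{69} + \frac{I^{2}}{69}$ ($K{\left(l,I \right)} = \frac{5 + I^{2}}{69} = \left(5 + I^{2}\right) \frac{1}{69} = \frac{5}{69} + \frac{I^{2}}{69}$)
$\frac{k{\left(18 \right)} + 135}{K{\left(-2 + 14,-13 \right)} - 3986} = \frac{\frac{1}{17} \cdot 18 + 135}{\left(\frac{5}{69} + \frac{\left(-13\right)^{2}}{69}\right) - 3986} = \frac{\frac{18}{17} + 135}{\left(\frac{5}{69} + \frac{1}{69} \cdot 169\right) - 3986} = \frac{2313}{17 \left(\left(\frac{5}{69} + \frac{169}{69}\right) - 3986\right)} = \frac{2313}{17 \left(\frac{58}{23} - 3986\right)} = \frac{2313}{17 \left(- \frac{91620}{23}\right)} = \frac{2313}{17} \left(- \frac{23}{91620}\right) = - \frac{5911}{173060}$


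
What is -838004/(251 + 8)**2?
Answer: -838004/67081 ≈ -12.492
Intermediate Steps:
-838004/(251 + 8)**2 = -838004/(259**2) = -838004/67081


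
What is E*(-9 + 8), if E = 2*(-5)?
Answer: 10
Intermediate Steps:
E = -10
E*(-9 + 8) = -10*(-9 + 8) = -10*(-1) = 10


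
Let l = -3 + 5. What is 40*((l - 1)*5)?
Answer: 200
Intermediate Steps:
l = 2
40*((l - 1)*5) = 40*((2 - 1)*5) = 40*(1*5) = 40*5 = 200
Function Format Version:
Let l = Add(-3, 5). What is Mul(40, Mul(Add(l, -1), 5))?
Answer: 200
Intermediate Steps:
l = 2
Mul(40, Mul(Add(l, -1), 5)) = Mul(40, Mul(Add(2, -1), 5)) = Mul(40, Mul(1, 5)) = Mul(40, 5) = 200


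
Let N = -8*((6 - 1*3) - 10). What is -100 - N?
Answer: -156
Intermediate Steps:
N = 56 (N = -8*((6 - 3) - 10) = -8*(3 - 10) = -8*(-7) = 56)
-100 - N = -100 - 1*56 = -100 - 56 = -156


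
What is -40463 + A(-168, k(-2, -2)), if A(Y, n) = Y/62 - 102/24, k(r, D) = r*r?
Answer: -5018275/124 ≈ -40470.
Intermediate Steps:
k(r, D) = r²
A(Y, n) = -17/4 + Y/62 (A(Y, n) = Y*(1/62) - 102*1/24 = Y/62 - 17/4 = -17/4 + Y/62)
-40463 + A(-168, k(-2, -2)) = -40463 + (-17/4 + (1/62)*(-168)) = -40463 + (-17/4 - 84/31) = -40463 - 863/124 = -5018275/124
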